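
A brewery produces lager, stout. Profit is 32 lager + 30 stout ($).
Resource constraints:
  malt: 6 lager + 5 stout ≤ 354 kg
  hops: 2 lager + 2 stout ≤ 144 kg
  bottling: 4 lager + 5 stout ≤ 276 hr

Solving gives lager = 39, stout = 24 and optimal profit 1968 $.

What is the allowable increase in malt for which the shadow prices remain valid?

Binding constraints: malt, bottling. The basis is B = [[6,5],[4,5]] with det 10.
Per unit increase in malt, x* moves by d = (0.5, -0.4).
The basis stays optimal until stout reaches 0; allowable increase = 60 kg.

60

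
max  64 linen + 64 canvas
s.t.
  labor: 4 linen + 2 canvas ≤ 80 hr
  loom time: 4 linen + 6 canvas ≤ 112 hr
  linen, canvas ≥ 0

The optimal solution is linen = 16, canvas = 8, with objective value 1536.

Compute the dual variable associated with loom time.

8

At the optimum: labor uses 80 of 80 (binding); loom time uses 112 of 112 (binding).
The binding rows give the dual system: 4·y_labor + 4·y_loom time = 64 and 2·y_labor + 6·y_loom time = 64.
This yields shadow prices y_labor = 8, y_loom time = 8.
Shadow price of loom time = 8.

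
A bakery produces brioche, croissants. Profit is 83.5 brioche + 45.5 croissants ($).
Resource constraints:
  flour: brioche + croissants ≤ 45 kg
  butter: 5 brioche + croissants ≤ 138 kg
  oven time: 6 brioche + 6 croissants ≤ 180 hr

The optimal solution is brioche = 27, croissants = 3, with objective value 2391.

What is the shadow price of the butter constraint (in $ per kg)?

9.5

Binding: butter and oven time. Non-binding: flour (15 unused).
By complementary slackness, y = 0 for the non-binding constraint.
The binding rows give the dual system: 5·y_butter + 6·y_oven time = 83.5 and 1·y_butter + 6·y_oven time = 45.5.
→ y_butter = 9.5 and y_oven time = 6.
Shadow price of butter = 9.5.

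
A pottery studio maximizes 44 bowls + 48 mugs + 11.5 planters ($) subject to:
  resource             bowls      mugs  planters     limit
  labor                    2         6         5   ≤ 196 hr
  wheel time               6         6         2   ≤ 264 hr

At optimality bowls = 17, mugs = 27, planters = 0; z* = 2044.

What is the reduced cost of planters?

At the optimum: labor uses 196 of 196 (binding); wheel time uses 264 of 264 (binding).
From A_Bᵀ y = c: 2·y_labor + 6·y_wheel time = 44; 6·y_labor + 6·y_wheel time = 48.
This yields shadow prices y_labor = 1, y_wheel time = 7.
Reduced cost of planters: c₃ − yᵀa₃ = 11.5 − (1·5 + 7·2) = 11.5 − 19 = -7.5.

-7.5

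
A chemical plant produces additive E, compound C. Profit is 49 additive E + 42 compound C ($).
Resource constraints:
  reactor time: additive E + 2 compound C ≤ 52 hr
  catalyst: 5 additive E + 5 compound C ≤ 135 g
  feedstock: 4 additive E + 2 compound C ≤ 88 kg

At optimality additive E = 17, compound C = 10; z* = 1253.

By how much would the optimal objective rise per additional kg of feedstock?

3.5

Check each constraint at x*: reactor time 37/52 (slack 15); catalyst 135/135 (tight); feedstock 88/88 (tight).
Slack constraints have shadow price 0 (complementary slackness).
From A_Bᵀ y = c: 5·y_catalyst + 4·y_feedstock = 49; 5·y_catalyst + 2·y_feedstock = 42.
This yields shadow prices y_catalyst = 7, y_feedstock = 3.5.
Shadow price of feedstock = 3.5.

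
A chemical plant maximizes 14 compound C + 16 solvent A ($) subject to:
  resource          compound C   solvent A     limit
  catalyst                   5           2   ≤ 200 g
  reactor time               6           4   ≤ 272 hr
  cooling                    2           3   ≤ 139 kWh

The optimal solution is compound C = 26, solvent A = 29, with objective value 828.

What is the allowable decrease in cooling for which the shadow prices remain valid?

Binding constraints: reactor time, cooling. The basis is B = [[6,4],[2,3]] with det 10.
Per unit decrease in cooling, x* moves by d = (0.4, -0.6).
The basis stays optimal until catalyst becomes binding; allowable decrease = 15 kWh.

15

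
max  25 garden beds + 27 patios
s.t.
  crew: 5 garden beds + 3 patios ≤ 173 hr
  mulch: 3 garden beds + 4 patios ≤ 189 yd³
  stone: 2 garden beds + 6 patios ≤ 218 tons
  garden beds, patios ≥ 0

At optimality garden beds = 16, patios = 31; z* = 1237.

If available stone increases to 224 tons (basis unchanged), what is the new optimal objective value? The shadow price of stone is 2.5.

Δb = 6, so new z* = 1237 + (2.5)·(6) = 1237 + 15 = 1252.

1252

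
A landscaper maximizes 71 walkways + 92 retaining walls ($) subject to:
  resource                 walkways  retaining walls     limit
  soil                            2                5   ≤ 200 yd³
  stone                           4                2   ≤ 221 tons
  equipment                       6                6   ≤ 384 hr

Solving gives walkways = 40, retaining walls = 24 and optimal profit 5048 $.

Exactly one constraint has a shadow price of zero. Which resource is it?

stone

soil: 200/200 (binding)
stone: 208/221 (slack 13)
equipment: 384/384 (binding)
By complementary slackness, a constraint with positive slack has shadow price 0 → stone.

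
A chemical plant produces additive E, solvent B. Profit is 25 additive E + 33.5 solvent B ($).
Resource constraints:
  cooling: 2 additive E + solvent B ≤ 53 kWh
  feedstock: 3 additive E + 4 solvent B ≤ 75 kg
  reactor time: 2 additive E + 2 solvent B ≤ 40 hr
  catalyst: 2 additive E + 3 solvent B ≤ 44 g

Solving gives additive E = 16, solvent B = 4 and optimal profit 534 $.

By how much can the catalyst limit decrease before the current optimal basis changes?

4

Binding constraints: reactor time, catalyst. The basis is B = [[2,2],[2,3]] with det 2.
Per unit decrease in catalyst, x* moves by d = (1, -1).
The basis stays optimal until solvent B reaches 0; allowable decrease = 4 g.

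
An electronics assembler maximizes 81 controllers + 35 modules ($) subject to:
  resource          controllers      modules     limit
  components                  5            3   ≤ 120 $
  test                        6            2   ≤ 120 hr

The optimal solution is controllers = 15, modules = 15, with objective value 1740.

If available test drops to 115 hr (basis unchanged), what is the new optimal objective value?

At the optimum: components uses 120 of 120 (binding); test uses 120 of 120 (binding).
From A_Bᵀ y = c: 5·y_components + 6·y_test = 81; 3·y_components + 2·y_test = 35.
This yields shadow prices y_components = 6, y_test = 8.5.
Δz = y_test·Δb = 8.5 × (-5) = -42.5, so new z* = 1740 − 42.5 = 1697.5.

1697.5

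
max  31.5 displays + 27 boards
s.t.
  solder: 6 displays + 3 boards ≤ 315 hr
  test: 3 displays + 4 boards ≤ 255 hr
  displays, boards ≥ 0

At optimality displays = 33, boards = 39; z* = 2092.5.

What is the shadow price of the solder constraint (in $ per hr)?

Check each constraint at x*: solder 315/315 (tight); test 255/255 (tight).
From A_Bᵀ y = c: 6·y_solder + 3·y_test = 31.5; 3·y_solder + 4·y_test = 27.
This yields shadow prices y_solder = 3, y_test = 4.5.
Shadow price of solder = 3.

3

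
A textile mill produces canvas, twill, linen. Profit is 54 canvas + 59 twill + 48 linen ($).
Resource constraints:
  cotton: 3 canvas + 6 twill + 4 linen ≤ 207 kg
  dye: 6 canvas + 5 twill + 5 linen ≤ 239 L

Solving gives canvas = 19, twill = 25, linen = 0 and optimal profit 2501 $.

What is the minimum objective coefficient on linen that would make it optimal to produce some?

Both cotton and dye are binding at x*.
The binding rows give the dual system: 3·y_cotton + 6·y_dye = 54 and 6·y_cotton + 5·y_dye = 59.
This yields shadow prices y_cotton = 4, y_dye = 7.
linen enters the basis when its profit ≥ yᵀa₃ = 4·4 + 7·5 = 51.

51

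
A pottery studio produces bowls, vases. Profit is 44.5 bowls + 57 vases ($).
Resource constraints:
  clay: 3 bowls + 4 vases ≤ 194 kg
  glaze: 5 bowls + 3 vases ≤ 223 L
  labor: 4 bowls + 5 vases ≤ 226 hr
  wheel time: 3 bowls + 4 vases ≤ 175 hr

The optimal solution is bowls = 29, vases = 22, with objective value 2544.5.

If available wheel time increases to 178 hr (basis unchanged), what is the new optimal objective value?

At the optimum: clay uses 175 of 194 (slack = 19); glaze uses 211 of 223 (slack = 12); labor uses 226 of 226 (binding); wheel time uses 175 of 175 (binding).
By complementary slackness, y = 0 for the non-binding constraints.
Dual feasibility on the basic columns requires 4·y_labor + 3·y_wheel time = 44.5, 5·y_labor + 4·y_wheel time = 57.
Solving: y_labor = 7, y_wheel time = 5.5.
Δz = y_wheel time·Δb = 5.5 × (3) = 16.5, so new z* = 2544.5 + 16.5 = 2561.

2561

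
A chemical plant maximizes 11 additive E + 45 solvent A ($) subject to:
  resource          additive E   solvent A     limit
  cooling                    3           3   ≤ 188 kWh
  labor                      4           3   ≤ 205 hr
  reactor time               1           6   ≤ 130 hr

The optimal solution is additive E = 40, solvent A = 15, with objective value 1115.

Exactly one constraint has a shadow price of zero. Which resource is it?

cooling: 165/188 (slack 23)
labor: 205/205 (binding)
reactor time: 130/130 (binding)
By complementary slackness, a constraint with positive slack has shadow price 0 → cooling.

cooling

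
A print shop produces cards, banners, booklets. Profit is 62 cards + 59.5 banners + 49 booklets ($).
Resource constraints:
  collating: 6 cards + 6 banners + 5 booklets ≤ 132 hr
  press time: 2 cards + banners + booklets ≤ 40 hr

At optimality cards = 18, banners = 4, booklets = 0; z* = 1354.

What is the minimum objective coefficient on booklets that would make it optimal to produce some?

50

Check each constraint at x*: collating 132/132 (tight); press time 40/40 (tight).
Dual feasibility on the basic columns requires 6·y_collating + 2·y_press time = 62, 6·y_collating + 1·y_press time = 59.5.
Solving: y_collating = 9.5, y_press time = 2.5.
booklets enters the basis when its profit ≥ yᵀa₃ = 9.5·5 + 2.5·1 = 50.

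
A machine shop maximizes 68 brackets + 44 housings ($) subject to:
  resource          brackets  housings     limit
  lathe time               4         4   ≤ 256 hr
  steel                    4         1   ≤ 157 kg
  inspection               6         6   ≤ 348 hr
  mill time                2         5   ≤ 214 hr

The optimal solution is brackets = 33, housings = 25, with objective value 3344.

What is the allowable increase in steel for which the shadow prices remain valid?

Binding constraints: steel, inspection. The basis is B = [[4,1],[6,6]] with det 18.
Per unit increase in steel, x* moves by d = (0.3333, -0.3333).
The basis stays optimal until housings reaches 0; allowable increase = 75 kg.

75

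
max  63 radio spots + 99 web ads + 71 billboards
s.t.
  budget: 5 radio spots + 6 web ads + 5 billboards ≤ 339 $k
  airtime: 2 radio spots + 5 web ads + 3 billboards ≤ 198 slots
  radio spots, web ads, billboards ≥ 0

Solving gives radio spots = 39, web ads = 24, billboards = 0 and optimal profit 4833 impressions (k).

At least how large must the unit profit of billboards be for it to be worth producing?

72

At the optimum: budget uses 339 of 339 (binding); airtime uses 198 of 198 (binding).
Dual feasibility on the basic columns requires 5·y_budget + 2·y_airtime = 63, 6·y_budget + 5·y_airtime = 99.
→ y_budget = 9 and y_airtime = 9.
billboards enters the basis when its profit ≥ yᵀa₃ = 9·5 + 9·3 = 72.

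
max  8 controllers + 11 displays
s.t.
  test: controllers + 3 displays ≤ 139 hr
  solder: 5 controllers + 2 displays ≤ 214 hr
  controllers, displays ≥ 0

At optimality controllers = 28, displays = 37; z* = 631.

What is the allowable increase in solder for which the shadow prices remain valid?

Binding constraints: test, solder. The basis is B = [[1,3],[5,2]] with det -13.
Per unit increase in solder, x* moves by d = (0.2308, -0.0769).
The basis stays optimal until displays reaches 0; allowable increase = 481 hr.

481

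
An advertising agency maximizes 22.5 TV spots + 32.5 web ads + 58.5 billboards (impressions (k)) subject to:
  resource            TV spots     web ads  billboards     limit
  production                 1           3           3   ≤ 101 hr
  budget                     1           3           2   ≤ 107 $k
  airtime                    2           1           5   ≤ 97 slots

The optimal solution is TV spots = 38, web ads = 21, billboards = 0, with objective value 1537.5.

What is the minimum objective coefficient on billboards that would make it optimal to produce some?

60.5

Check each constraint at x*: production 101/101 (tight); budget 101/107 (slack 6); airtime 97/97 (tight).
Since budget is not tight, its dual is 0.
From A_Bᵀ y = c: 1·y_production + 2·y_airtime = 22.5; 3·y_production + 1·y_airtime = 32.5.
→ y_production = 8.5 and y_airtime = 7.
billboards enters the basis when its profit ≥ yᵀa₃ = 8.5·3 + 7·5 = 60.5.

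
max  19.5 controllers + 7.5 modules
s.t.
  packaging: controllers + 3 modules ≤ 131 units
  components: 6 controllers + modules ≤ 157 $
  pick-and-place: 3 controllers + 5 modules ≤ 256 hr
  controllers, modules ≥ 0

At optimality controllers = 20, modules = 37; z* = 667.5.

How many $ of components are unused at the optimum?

components used = 6·20 + 1·37 = 157; slack = 157 − 157 = 0.

0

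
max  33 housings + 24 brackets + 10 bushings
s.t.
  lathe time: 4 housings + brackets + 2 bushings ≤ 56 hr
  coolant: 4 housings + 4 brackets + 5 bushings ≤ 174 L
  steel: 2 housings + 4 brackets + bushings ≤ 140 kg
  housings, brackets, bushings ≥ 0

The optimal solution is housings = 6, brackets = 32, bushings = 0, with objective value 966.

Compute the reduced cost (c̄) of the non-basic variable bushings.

-6.5

Check each constraint at x*: lathe time 56/56 (tight); coolant 152/174 (slack 22); steel 140/140 (tight).
Slack constraints have shadow price 0 (complementary slackness).
From A_Bᵀ y = c: 4·y_lathe time + 2·y_steel = 33; 1·y_lathe time + 4·y_steel = 24.
Solving: y_lathe time = 6, y_steel = 4.5.
Reduced cost of bushings: c₃ − yᵀa₃ = 10 − (6·2 + 4.5·1) = 10 − 16.5 = -6.5.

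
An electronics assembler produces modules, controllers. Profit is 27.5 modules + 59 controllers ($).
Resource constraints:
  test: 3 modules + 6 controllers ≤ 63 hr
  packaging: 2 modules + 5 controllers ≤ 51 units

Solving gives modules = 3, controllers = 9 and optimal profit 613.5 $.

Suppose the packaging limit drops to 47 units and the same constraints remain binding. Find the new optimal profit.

Both test and packaging are binding at x*.
The binding rows give the dual system: 3·y_test + 2·y_packaging = 27.5 and 6·y_test + 5·y_packaging = 59.
→ y_test = 6.5 and y_packaging = 4.
Δz = y_packaging·Δb = 4 × (-4) = -16, so new z* = 613.5 − 16 = 597.5.

597.5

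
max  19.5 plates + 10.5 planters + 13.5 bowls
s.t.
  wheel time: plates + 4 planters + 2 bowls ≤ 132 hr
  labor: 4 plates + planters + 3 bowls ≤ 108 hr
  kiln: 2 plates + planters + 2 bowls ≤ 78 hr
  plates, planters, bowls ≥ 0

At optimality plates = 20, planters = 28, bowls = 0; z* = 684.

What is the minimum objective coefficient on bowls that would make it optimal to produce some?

16.5

At the optimum: wheel time uses 132 of 132 (binding); labor uses 108 of 108 (binding); kiln uses 68 of 78 (slack = 10).
Slack constraints have shadow price 0 (complementary slackness).
Dual feasibility on the basic columns requires 1·y_wheel time + 4·y_labor = 19.5, 4·y_wheel time + 1·y_labor = 10.5.
Solving: y_wheel time = 1.5, y_labor = 4.5.
bowls enters the basis when its profit ≥ yᵀa₃ = 1.5·2 + 4.5·3 = 16.5.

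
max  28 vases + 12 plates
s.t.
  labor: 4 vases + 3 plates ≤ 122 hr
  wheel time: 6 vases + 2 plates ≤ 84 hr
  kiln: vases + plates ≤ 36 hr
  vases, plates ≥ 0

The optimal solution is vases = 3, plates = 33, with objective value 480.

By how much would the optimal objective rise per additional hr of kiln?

4

Binding: wheel time and kiln. Non-binding: labor (11 unused).
Since labor is not tight, its dual is 0.
From A_Bᵀ y = c: 6·y_wheel time + 1·y_kiln = 28; 2·y_wheel time + 1·y_kiln = 12.
This yields shadow prices y_wheel time = 4, y_kiln = 4.
Shadow price of kiln = 4.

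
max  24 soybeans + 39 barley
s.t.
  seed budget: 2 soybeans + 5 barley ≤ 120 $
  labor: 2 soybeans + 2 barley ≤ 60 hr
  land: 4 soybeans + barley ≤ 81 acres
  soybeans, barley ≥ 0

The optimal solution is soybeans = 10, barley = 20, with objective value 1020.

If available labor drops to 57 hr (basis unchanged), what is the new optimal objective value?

999

Binding: seed budget and labor. Non-binding: land (21 unused).
By complementary slackness, y = 0 for the non-binding constraint.
Dual feasibility on the basic columns requires 2·y_seed budget + 2·y_labor = 24, 5·y_seed budget + 2·y_labor = 39.
This yields shadow prices y_seed budget = 5, y_labor = 7.
Δz = y_labor·Δb = 7 × (-3) = -21, so new z* = 1020 − 21 = 999.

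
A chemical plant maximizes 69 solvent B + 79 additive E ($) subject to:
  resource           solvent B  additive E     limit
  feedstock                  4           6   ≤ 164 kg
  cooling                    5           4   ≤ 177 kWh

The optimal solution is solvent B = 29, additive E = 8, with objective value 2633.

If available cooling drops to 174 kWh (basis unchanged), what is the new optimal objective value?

2612

At the optimum: feedstock uses 164 of 164 (binding); cooling uses 177 of 177 (binding).
The binding rows give the dual system: 4·y_feedstock + 5·y_cooling = 69 and 6·y_feedstock + 4·y_cooling = 79.
→ y_feedstock = 8.5 and y_cooling = 7.
Δz = y_cooling·Δb = 7 × (-3) = -21, so new z* = 2633 − 21 = 2612.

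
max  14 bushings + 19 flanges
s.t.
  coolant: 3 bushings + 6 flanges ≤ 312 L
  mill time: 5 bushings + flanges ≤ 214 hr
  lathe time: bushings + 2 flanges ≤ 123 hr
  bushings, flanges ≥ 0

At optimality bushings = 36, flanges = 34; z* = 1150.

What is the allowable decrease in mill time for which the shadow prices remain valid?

162

Binding constraints: coolant, mill time. The basis is B = [[3,6],[5,1]] with det -27.
Per unit decrease in mill time, x* moves by d = (-0.2222, 0.1111).
The basis stays optimal until bushings reaches 0; allowable decrease = 162 hr.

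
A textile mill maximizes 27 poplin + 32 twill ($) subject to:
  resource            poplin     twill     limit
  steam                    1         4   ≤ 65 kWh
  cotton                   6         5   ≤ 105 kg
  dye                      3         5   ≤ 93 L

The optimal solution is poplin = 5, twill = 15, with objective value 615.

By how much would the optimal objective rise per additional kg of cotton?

Binding: steam and cotton. Non-binding: dye (3 unused).
By complementary slackness, y = 0 for the non-binding constraint.
From A_Bᵀ y = c: 1·y_steam + 6·y_cotton = 27; 4·y_steam + 5·y_cotton = 32.
Solving: y_steam = 3, y_cotton = 4.
Shadow price of cotton = 4.

4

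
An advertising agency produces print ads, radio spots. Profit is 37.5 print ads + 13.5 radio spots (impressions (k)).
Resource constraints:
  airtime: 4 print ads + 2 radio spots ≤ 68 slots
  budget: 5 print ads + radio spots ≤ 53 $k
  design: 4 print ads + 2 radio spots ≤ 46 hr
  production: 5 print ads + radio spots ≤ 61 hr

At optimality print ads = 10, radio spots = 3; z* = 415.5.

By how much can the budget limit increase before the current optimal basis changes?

Binding constraints: budget, design. The basis is B = [[5,1],[4,2]] with det 6.
Per unit increase in budget, x* moves by d = (0.3333, -0.6667).
The basis stays optimal until radio spots reaches 0; allowable increase = 4.5 $k.

4.5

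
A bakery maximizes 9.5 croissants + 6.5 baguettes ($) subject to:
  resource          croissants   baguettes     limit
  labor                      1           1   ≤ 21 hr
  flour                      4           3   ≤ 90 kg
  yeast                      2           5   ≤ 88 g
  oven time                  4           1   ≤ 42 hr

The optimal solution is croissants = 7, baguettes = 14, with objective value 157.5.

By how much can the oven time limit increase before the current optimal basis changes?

Binding constraints: labor, oven time. The basis is B = [[1,1],[4,1]] with det -3.
Per unit increase in oven time, x* moves by d = (0.3333, -0.3333).
The basis stays optimal until baguettes reaches 0; allowable increase = 42 hr.

42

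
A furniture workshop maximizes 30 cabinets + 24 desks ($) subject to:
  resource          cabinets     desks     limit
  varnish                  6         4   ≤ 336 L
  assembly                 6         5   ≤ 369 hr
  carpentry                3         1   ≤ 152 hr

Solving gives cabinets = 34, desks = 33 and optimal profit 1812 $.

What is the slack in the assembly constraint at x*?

assembly used = 6·34 + 5·33 = 369; slack = 369 − 369 = 0.

0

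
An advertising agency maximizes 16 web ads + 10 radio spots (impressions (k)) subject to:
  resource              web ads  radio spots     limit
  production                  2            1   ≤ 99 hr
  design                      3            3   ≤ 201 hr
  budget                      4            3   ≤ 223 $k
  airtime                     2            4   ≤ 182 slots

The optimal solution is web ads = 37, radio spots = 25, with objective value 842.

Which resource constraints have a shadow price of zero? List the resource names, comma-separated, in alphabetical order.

production: 99/99 (binding)
design: 186/201 (slack 15)
budget: 223/223 (binding)
airtime: 174/182 (slack 8)
By complementary slackness, a constraint with positive slack has shadow price 0 → airtime, design.

airtime, design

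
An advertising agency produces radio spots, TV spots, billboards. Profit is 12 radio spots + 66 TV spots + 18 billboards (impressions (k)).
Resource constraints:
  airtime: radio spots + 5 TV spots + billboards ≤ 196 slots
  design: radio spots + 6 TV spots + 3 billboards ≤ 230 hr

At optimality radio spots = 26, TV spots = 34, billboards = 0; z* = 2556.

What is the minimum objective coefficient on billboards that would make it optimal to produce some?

Check each constraint at x*: airtime 196/196 (tight); design 230/230 (tight).
Dual feasibility on the basic columns requires 1·y_airtime + 1·y_design = 12, 5·y_airtime + 6·y_design = 66.
This yields shadow prices y_airtime = 6, y_design = 6.
billboards enters the basis when its profit ≥ yᵀa₃ = 6·1 + 6·3 = 24.

24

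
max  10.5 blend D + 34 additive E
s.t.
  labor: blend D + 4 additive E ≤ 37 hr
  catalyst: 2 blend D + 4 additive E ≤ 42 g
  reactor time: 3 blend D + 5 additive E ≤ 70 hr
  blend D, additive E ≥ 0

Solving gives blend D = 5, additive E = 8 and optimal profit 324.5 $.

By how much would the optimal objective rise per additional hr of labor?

6.5

Check each constraint at x*: labor 37/37 (tight); catalyst 42/42 (tight); reactor time 55/70 (slack 15).
By complementary slackness, y = 0 for the non-binding constraint.
Dual feasibility on the basic columns requires 1·y_labor + 2·y_catalyst = 10.5, 4·y_labor + 4·y_catalyst = 34.
This yields shadow prices y_labor = 6.5, y_catalyst = 2.
Shadow price of labor = 6.5.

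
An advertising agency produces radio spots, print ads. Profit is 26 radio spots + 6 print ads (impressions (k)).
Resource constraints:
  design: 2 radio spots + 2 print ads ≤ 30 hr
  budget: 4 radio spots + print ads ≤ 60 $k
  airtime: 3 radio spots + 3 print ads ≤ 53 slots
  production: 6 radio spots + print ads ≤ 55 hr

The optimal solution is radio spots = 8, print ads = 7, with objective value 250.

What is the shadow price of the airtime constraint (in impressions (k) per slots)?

Check each constraint at x*: design 30/30 (tight); budget 39/60 (slack 21); airtime 45/53 (slack 8); production 55/55 (tight).
Slack constraints have shadow price 0 (complementary slackness).
Dual feasibility on the basic columns requires 2·y_design + 6·y_production = 26, 2·y_design + 1·y_production = 6.
→ y_design = 1 and y_production = 4.
Shadow price of airtime = 0.

0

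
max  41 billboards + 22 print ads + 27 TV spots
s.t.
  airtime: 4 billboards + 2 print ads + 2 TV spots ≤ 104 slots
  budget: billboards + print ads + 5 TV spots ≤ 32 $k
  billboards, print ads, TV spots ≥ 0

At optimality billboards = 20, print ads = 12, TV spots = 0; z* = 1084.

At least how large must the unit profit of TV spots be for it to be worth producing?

Check each constraint at x*: airtime 104/104 (tight); budget 32/32 (tight).
From A_Bᵀ y = c: 4·y_airtime + 1·y_budget = 41; 2·y_airtime + 1·y_budget = 22.
→ y_airtime = 9.5 and y_budget = 3.
TV spots enters the basis when its profit ≥ yᵀa₃ = 9.5·2 + 3·5 = 34.

34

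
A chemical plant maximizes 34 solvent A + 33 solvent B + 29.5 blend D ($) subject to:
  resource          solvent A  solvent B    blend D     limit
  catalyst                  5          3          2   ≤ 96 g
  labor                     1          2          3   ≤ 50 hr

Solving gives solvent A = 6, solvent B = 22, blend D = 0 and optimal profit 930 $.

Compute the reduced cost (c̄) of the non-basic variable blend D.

Check each constraint at x*: catalyst 96/96 (tight); labor 50/50 (tight).
Dual feasibility on the basic columns requires 5·y_catalyst + 1·y_labor = 34, 3·y_catalyst + 2·y_labor = 33.
→ y_catalyst = 5 and y_labor = 9.
Reduced cost of blend D: c₃ − yᵀa₃ = 29.5 − (5·2 + 9·3) = 29.5 − 37 = -7.5.

-7.5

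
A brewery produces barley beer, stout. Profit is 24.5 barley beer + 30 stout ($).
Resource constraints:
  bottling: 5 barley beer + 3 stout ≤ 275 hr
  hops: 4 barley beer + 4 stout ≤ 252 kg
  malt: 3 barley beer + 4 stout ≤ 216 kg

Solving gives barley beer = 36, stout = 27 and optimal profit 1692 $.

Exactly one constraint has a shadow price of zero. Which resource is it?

bottling

bottling: 261/275 (slack 14)
hops: 252/252 (binding)
malt: 216/216 (binding)
By complementary slackness, a constraint with positive slack has shadow price 0 → bottling.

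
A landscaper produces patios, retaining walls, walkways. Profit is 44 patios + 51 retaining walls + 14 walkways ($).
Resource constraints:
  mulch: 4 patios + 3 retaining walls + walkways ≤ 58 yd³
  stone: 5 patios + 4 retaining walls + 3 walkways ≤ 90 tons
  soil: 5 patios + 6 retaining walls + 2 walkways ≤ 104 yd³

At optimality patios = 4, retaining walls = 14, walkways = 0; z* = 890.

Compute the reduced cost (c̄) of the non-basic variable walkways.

At the optimum: mulch uses 58 of 58 (binding); stone uses 76 of 90 (slack = 14); soil uses 104 of 104 (binding).
Since stone is not tight, its dual is 0.
Dual feasibility on the basic columns requires 4·y_mulch + 5·y_soil = 44, 3·y_mulch + 6·y_soil = 51.
This yields shadow prices y_mulch = 1, y_soil = 8.
Reduced cost of walkways: c₃ − yᵀa₃ = 14 − (1·1 + 8·2) = 14 − 17 = -3.

-3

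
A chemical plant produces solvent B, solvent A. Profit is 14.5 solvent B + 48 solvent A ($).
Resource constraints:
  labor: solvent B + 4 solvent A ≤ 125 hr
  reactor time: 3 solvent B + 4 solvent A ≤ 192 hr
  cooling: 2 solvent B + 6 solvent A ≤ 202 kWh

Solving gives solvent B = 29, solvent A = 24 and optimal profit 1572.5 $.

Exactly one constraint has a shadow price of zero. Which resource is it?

reactor time

labor: 125/125 (binding)
reactor time: 183/192 (slack 9)
cooling: 202/202 (binding)
By complementary slackness, a constraint with positive slack has shadow price 0 → reactor time.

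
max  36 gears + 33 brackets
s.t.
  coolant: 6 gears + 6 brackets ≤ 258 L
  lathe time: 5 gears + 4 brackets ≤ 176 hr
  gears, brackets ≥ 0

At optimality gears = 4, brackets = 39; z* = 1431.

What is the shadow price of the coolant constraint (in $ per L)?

3.5

At the optimum: coolant uses 258 of 258 (binding); lathe time uses 176 of 176 (binding).
The binding rows give the dual system: 6·y_coolant + 5·y_lathe time = 36 and 6·y_coolant + 4·y_lathe time = 33.
This yields shadow prices y_coolant = 3.5, y_lathe time = 3.
Shadow price of coolant = 3.5.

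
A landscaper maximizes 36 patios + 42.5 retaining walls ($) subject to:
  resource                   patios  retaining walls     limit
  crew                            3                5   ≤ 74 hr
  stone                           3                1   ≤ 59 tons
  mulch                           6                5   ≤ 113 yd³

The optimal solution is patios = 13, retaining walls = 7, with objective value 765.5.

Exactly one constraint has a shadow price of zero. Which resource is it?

stone

crew: 74/74 (binding)
stone: 46/59 (slack 13)
mulch: 113/113 (binding)
By complementary slackness, a constraint with positive slack has shadow price 0 → stone.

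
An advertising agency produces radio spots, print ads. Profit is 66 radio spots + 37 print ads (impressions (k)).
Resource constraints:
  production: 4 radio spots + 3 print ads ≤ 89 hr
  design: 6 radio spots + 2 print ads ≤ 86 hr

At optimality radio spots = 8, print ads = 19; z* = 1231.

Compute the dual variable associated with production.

At the optimum: production uses 89 of 89 (binding); design uses 86 of 86 (binding).
From A_Bᵀ y = c: 4·y_production + 6·y_design = 66; 3·y_production + 2·y_design = 37.
Solving: y_production = 9, y_design = 5.
Shadow price of production = 9.

9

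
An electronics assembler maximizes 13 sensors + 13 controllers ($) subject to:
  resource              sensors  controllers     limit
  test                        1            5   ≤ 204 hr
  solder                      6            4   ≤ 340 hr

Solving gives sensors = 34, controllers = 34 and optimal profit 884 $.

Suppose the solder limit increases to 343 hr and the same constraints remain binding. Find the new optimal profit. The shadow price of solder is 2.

Δb = 3, so new z* = 884 + (2)·(3) = 884 + 6 = 890.

890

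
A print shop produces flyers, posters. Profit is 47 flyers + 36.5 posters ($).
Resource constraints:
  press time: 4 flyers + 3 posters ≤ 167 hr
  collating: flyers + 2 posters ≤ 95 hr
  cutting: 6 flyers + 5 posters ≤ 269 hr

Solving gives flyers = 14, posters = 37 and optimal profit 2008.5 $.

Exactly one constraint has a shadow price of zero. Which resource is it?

collating

press time: 167/167 (binding)
collating: 88/95 (slack 7)
cutting: 269/269 (binding)
By complementary slackness, a constraint with positive slack has shadow price 0 → collating.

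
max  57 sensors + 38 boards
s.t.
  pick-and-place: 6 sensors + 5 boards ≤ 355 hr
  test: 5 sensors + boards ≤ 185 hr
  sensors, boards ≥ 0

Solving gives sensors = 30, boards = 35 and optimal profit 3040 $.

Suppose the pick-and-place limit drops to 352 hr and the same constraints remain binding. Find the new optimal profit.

3019

Check each constraint at x*: pick-and-place 355/355 (tight); test 185/185 (tight).
Dual feasibility on the basic columns requires 6·y_pick-and-place + 5·y_test = 57, 5·y_pick-and-place + 1·y_test = 38.
→ y_pick-and-place = 7 and y_test = 3.
Δz = y_pick-and-place·Δb = 7 × (-3) = -21, so new z* = 3040 − 21 = 3019.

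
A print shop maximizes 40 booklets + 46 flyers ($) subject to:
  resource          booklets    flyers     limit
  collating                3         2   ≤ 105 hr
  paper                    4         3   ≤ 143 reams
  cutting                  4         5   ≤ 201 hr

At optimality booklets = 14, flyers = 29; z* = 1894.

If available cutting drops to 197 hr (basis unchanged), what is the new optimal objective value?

Binding: paper and cutting. Non-binding: collating (5 unused).
Since collating is not tight, its dual is 0.
Dual feasibility on the basic columns requires 4·y_paper + 4·y_cutting = 40, 3·y_paper + 5·y_cutting = 46.
This yields shadow prices y_paper = 2, y_cutting = 8.
Δz = y_cutting·Δb = 8 × (-4) = -32, so new z* = 1894 − 32 = 1862.

1862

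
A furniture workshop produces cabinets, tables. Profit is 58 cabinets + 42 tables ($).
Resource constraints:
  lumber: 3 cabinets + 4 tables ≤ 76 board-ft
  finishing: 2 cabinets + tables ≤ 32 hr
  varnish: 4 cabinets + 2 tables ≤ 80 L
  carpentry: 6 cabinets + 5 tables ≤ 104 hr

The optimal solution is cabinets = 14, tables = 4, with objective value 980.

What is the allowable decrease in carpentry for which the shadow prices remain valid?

Binding constraints: finishing, carpentry. The basis is B = [[2,1],[6,5]] with det 4.
Per unit decrease in carpentry, x* moves by d = (0.25, -0.5).
The basis stays optimal until tables reaches 0; allowable decrease = 8 hr.

8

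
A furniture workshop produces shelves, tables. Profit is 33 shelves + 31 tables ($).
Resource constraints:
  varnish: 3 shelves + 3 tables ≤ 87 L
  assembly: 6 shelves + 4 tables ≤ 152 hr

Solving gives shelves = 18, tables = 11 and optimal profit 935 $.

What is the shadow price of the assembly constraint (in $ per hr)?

Check each constraint at x*: varnish 87/87 (tight); assembly 152/152 (tight).
From A_Bᵀ y = c: 3·y_varnish + 6·y_assembly = 33; 3·y_varnish + 4·y_assembly = 31.
→ y_varnish = 9 and y_assembly = 1.
Shadow price of assembly = 1.

1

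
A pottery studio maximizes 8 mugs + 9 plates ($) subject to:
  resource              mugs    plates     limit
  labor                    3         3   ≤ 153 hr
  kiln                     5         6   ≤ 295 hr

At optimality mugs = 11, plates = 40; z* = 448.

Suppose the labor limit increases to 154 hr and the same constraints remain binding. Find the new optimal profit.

449

Check each constraint at x*: labor 153/153 (tight); kiln 295/295 (tight).
Dual feasibility on the basic columns requires 3·y_labor + 5·y_kiln = 8, 3·y_labor + 6·y_kiln = 9.
→ y_labor = 1 and y_kiln = 1.
Δz = y_labor·Δb = 1 × (1) = 1, so new z* = 448 + 1 = 449.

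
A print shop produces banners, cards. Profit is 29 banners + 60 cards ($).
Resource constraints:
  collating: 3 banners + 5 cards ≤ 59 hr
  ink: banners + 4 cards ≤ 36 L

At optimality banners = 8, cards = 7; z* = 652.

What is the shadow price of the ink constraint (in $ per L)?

Both collating and ink are binding at x*.
From A_Bᵀ y = c: 3·y_collating + 1·y_ink = 29; 5·y_collating + 4·y_ink = 60.
→ y_collating = 8 and y_ink = 5.
Shadow price of ink = 5.

5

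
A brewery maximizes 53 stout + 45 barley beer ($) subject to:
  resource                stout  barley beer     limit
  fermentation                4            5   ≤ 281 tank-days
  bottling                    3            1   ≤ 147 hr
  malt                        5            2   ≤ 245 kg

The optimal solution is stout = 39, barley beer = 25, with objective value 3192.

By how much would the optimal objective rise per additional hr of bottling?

0

Check each constraint at x*: fermentation 281/281 (tight); bottling 142/147 (slack 5); malt 245/245 (tight).
Since bottling is not tight, its dual is 0.
From A_Bᵀ y = c: 4·y_fermentation + 5·y_malt = 53; 5·y_fermentation + 2·y_malt = 45.
Solving: y_fermentation = 7, y_malt = 5.
Shadow price of bottling = 0.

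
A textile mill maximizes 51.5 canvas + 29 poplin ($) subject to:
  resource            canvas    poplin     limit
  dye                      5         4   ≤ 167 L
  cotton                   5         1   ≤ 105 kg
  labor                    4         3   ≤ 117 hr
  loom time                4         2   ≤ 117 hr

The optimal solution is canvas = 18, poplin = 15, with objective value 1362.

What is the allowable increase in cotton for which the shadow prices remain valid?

41.25

Binding constraints: cotton, labor. The basis is B = [[5,1],[4,3]] with det 11.
Per unit increase in cotton, x* moves by d = (0.2727, -0.3636).
The basis stays optimal until poplin reaches 0; allowable increase = 41.25 kg.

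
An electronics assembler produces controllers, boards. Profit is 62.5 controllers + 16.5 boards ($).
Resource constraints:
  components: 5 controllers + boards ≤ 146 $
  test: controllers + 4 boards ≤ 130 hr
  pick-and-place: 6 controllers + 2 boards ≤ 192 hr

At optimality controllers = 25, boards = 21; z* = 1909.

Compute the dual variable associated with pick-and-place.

At the optimum: components uses 146 of 146 (binding); test uses 109 of 130 (slack = 21); pick-and-place uses 192 of 192 (binding).
Since test is not tight, its dual is 0.
Dual feasibility on the basic columns requires 5·y_components + 6·y_pick-and-place = 62.5, 1·y_components + 2·y_pick-and-place = 16.5.
This yields shadow prices y_components = 6.5, y_pick-and-place = 5.
Shadow price of pick-and-place = 5.

5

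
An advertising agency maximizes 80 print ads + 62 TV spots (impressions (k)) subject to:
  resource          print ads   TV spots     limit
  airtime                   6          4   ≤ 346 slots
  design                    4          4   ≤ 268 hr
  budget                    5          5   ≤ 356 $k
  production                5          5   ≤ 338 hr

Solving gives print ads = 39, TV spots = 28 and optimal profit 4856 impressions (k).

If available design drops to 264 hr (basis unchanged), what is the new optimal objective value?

4830

Binding: airtime and design. Non-binding: budget (21 unused), production (3 unused).
Slack constraints have shadow price 0 (complementary slackness).
The binding rows give the dual system: 6·y_airtime + 4·y_design = 80 and 4·y_airtime + 4·y_design = 62.
→ y_airtime = 9 and y_design = 6.5.
Δz = y_design·Δb = 6.5 × (-4) = -26, so new z* = 4856 − 26 = 4830.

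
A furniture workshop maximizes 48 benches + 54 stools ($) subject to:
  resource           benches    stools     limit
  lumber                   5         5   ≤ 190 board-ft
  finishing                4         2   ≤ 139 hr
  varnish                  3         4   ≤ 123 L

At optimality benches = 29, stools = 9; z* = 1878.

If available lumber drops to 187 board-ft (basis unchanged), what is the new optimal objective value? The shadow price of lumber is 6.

1860

Δb = -3, so new z* = 1878 + (6)·(-3) = 1878 − 18 = 1860.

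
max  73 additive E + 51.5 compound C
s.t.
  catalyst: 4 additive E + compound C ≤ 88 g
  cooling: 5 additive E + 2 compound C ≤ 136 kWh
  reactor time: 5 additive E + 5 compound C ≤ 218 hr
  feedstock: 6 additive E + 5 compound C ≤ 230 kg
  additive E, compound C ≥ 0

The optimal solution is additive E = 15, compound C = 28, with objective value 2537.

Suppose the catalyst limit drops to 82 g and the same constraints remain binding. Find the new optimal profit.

2513

Check each constraint at x*: catalyst 88/88 (tight); cooling 131/136 (slack 5); reactor time 215/218 (slack 3); feedstock 230/230 (tight).
Slack constraints have shadow price 0 (complementary slackness).
The binding rows give the dual system: 4·y_catalyst + 6·y_feedstock = 73 and 1·y_catalyst + 5·y_feedstock = 51.5.
Solving: y_catalyst = 4, y_feedstock = 9.5.
Δz = y_catalyst·Δb = 4 × (-6) = -24, so new z* = 2537 − 24 = 2513.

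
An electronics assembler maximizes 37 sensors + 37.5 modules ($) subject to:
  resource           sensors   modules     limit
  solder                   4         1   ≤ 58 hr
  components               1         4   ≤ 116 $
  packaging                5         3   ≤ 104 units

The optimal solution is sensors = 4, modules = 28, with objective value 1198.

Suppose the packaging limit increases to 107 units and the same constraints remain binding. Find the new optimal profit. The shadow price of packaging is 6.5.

Δb = 3, so new z* = 1198 + (6.5)·(3) = 1198 + 19.5 = 1217.5.

1217.5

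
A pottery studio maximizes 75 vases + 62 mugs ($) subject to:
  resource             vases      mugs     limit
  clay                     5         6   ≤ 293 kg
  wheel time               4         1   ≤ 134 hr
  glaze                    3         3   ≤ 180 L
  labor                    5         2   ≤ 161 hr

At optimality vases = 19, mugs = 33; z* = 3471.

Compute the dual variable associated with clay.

Binding: clay and labor. Non-binding: wheel time (25 unused), glaze (24 unused).
Slack constraints have shadow price 0 (complementary slackness).
The binding rows give the dual system: 5·y_clay + 5·y_labor = 75 and 6·y_clay + 2·y_labor = 62.
This yields shadow prices y_clay = 8, y_labor = 7.
Shadow price of clay = 8.

8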